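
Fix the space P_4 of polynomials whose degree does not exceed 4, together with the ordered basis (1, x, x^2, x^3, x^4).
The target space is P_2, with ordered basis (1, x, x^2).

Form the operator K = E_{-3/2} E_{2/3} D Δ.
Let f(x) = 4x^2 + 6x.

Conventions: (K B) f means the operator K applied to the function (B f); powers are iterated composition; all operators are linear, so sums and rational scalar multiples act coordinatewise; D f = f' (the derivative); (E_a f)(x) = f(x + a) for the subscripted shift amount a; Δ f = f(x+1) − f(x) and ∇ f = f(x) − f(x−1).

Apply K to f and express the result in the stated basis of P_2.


Δ f = 8x + 10
D Δ f = 8
E_{2/3} D Δ f = 8
E_{-3/2} (E_{2/3} D) Δ f = 8

the image equals g(x) = 8


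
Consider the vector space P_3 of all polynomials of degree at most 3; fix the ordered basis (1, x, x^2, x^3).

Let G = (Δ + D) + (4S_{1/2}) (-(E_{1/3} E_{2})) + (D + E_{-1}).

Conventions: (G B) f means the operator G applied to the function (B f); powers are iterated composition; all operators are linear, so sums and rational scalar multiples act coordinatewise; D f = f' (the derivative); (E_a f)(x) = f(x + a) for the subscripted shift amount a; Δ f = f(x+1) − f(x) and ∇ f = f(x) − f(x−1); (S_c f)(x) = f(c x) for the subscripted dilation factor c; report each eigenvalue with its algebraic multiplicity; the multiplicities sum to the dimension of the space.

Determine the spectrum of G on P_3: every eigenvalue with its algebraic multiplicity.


image of 1: -3
image of x: -x - 22/3
image of x^2: -(16/3)x - 178/9
image of x^3: (1/2)x^3 - x^2 - (80/3)x - 1372/27
the matrix is upper triangular; its diagonal is (-3, -1, 0, 1/2)
for a triangular matrix the eigenvalues are the diagonal entries, with algebraic multiplicity their repetition count

λ = -3 (multiplicity 1), λ = -1 (multiplicity 1), λ = 0 (multiplicity 1), λ = 1/2 (multiplicity 1)


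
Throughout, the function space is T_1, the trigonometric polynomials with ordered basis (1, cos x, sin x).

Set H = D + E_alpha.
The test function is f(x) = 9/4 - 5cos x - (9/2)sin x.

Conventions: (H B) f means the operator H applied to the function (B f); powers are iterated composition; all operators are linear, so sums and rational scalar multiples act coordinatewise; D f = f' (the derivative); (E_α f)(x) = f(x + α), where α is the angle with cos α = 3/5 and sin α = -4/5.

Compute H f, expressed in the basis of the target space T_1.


the result is g(x) = 9/4 - (39/10)cos x - (17/10)sin x

D f = -(9/2)cos x + 5sin x
E_alpha f = 9/4 + (3/5)cos x - (67/10)sin x
(D + E_alpha) f = 9/4 - (39/10)cos x - (17/10)sin x


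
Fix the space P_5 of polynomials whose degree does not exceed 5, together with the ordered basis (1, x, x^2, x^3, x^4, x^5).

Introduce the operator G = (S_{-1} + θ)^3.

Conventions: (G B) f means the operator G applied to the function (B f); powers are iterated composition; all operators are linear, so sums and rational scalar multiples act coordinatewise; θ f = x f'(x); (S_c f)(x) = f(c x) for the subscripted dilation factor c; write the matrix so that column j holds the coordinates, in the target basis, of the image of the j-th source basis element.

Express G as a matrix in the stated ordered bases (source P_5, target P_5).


the matrix is [[1, 0, 0, 0, 0, 0]; [0, 0, 0, 0, 0, 0]; [0, 0, 27, 0, 0, 0]; [0, 0, 0, 8, 0, 0]; [0, 0, 0, 0, 125, 0]; [0, 0, 0, 0, 0, 64]] (rows listed top to bottom)

image of 1: 1
image of x: 0
image of x^2: 27x^2
image of x^3: 8x^3
image of x^4: 125x^4
image of x^5: 64x^5
each image's coordinates form column j of the matrix


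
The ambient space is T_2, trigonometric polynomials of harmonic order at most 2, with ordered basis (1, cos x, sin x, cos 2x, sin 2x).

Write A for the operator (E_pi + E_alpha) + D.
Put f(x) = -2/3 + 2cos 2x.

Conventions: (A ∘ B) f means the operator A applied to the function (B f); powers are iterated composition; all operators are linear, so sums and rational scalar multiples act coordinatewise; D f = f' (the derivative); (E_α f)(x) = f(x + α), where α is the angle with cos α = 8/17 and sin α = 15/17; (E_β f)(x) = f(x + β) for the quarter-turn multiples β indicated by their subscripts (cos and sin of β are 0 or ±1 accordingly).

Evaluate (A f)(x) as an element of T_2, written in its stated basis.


the result is g(x) = -4/3 + (256/289)cos 2x - (1636/289)sin 2x

E_pi f = -2/3 + 2cos 2x
E_alpha f = -2/3 - (322/289)cos 2x - (480/289)sin 2x
(E_pi + E_alpha) f = -4/3 + (256/289)cos 2x - (480/289)sin 2x
D f = -4sin 2x
((E_pi + E_alpha) + D) f = -4/3 + (256/289)cos 2x - (1636/289)sin 2x


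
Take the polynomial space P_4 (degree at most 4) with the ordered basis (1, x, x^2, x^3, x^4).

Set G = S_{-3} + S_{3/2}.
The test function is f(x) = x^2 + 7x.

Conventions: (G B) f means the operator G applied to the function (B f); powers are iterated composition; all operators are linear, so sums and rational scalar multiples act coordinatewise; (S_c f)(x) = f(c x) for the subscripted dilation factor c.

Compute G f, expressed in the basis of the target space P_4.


S_{-3} f = 9x^2 - 21x
S_{3/2} f = (9/4)x^2 + (21/2)x
(S_{-3} + S_{3/2}) f = (45/4)x^2 - (21/2)x

the result is g(x) = (45/4)x^2 - (21/2)x


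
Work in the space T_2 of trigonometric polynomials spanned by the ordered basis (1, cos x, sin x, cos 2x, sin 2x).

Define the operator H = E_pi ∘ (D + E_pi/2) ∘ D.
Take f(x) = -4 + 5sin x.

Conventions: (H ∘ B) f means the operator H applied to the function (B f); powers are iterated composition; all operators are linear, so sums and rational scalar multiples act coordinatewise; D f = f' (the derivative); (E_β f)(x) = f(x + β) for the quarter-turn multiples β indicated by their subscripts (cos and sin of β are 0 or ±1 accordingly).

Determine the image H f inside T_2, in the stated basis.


D f = 5cos x
D D f = -5sin x
E_pi/2 D f = -5sin x
(D + E_pi/2) D f = -10sin x
E_pi (D + E_pi/2) D f = 10sin x

g(x) = 10sin x


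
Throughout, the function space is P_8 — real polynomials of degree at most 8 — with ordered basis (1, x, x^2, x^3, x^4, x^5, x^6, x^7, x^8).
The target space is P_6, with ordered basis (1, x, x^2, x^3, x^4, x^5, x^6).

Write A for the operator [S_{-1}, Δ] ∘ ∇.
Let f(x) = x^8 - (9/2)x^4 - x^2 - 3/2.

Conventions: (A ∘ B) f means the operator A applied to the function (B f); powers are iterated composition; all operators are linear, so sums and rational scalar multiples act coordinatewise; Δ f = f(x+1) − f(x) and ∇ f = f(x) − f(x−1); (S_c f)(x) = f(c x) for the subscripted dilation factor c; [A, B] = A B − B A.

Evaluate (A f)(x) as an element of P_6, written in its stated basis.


∇ f = 8x^7 - 28x^6 + 56x^5 - 70x^4 + 38x^3 - x^2 - 12x + 9/2
Δ ∇ f = 56x^6 + 140x^4 + 2x^2 - 9
S_{-1} Δ ∇ f = 56x^6 + 140x^4 + 2x^2 - 9
S_{-1} ∇ f = -8x^7 - 28x^6 - 56x^5 - 70x^4 - 38x^3 - x^2 + 12x + 9/2
Δ S_{-1} ∇ f = -56x^6 - 336x^5 - 980x^4 - 1680x^3 - 1682x^2 - 900x - 189
[S_{-1}, Δ] ∇ f = 112x^6 + 336x^5 + 1120x^4 + 1680x^3 + 1684x^2 + 900x + 180

g(x) = 112x^6 + 336x^5 + 1120x^4 + 1680x^3 + 1684x^2 + 900x + 180


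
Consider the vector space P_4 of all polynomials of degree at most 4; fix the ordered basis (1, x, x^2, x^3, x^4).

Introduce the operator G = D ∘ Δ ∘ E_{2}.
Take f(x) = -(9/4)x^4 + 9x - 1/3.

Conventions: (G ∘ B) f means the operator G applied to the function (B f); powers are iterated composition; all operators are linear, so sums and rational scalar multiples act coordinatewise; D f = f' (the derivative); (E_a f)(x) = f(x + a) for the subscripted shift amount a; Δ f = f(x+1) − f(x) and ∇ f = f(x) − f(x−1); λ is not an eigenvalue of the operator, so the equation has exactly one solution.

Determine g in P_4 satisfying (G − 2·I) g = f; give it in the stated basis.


write g with unknown coordinates in the stated basis and equate coefficients in (G − 2·I) g = f
solving from the highest basis element down gives g = (9/8)x^4 + (27/4)x^2 + (117/4)x + 149/3
check: G g = (27/2)x^2 + (135/2)x + 99
so G g − 2·g = -(9/4)x^4 + 9x - 1/3 = f ✓

the result is g(x) = (9/8)x^4 + (27/4)x^2 + (117/4)x + 149/3


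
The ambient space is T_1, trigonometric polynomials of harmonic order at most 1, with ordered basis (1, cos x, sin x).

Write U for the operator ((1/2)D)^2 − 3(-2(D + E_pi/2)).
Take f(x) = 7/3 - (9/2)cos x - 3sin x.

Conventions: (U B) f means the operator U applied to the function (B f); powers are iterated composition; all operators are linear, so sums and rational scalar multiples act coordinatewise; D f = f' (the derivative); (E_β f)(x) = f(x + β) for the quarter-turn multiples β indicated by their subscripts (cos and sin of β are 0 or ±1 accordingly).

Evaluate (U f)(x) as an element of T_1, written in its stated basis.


D f = -3cos x + (9/2)sin x
((1/2)D) f = -(3/2)cos x + (9/4)sin x
D ((1/2)D) f = (9/4)cos x + (3/2)sin x
((1/2)D) ((1/2)D) f = (9/8)cos x + (3/4)sin x
D f = -3cos x + (9/2)sin x
E_pi/2 f = 7/3 - 3cos x + (9/2)sin x
(D + E_pi/2) f = 7/3 - 6cos x + 9sin x
(-2(D + E_pi/2)) f = -14/3 + 12cos x - 18sin x
(-3(-2(D + E_pi/2))) f = 14 - 36cos x + 54sin x
(((1/2)D)^2 − 3(-2(D + E_pi/2))) f = 14 - (279/8)cos x + (219/4)sin x

the image equals g(x) = 14 - (279/8)cos x + (219/4)sin x


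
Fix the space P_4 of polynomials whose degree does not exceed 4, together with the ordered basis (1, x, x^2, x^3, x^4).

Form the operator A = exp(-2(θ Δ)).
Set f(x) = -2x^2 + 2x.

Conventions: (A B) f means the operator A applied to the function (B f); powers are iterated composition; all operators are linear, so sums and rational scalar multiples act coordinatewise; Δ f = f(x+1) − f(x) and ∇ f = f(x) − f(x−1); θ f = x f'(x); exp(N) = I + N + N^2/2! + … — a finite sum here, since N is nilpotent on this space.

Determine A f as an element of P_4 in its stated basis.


the result is g(x) = -2x^2 + 10x

order-1 term: 8x
the series for exp(-2(θ Δ)) f terminates at order 1
exp(-2(θ Δ)) f = -2x^2 + 10x


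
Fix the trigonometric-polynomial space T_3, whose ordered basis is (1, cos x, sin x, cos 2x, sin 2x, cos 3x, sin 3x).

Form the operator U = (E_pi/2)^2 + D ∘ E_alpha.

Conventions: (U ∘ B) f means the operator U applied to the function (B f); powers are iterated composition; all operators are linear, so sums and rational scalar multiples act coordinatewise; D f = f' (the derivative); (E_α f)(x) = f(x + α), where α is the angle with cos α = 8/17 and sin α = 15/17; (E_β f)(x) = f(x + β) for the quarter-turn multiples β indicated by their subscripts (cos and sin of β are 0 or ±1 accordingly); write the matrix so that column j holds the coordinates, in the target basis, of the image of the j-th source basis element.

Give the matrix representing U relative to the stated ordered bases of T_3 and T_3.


the matrix is [[1, 0, 0, 0, 0, 0, 0]; [0, -32/17, 8/17, 0, 0, 0, 0]; [0, -8/17, -32/17, 0, 0, 0, 0]; [0, 0, 0, -191/289, -322/289, 0, 0]; [0, 0, 0, 322/289, -191/289, 0, 0]; [0, 0, 0, 0, 0, -3428/4913, -14664/4913]; [0, 0, 0, 0, 0, 14664/4913, -3428/4913]] (rows listed top to bottom)

image of 1: 1
image of cos x: -(32/17)cos x - (8/17)sin x
image of sin x: (8/17)cos x - (32/17)sin x
image of cos 2x: -(191/289)cos 2x + (322/289)sin 2x
image of sin 2x: -(322/289)cos 2x - (191/289)sin 2x
image of cos 3x: -(3428/4913)cos 3x + (14664/4913)sin 3x
image of sin 3x: -(14664/4913)cos 3x - (3428/4913)sin 3x
each image's coordinates form column j of the matrix


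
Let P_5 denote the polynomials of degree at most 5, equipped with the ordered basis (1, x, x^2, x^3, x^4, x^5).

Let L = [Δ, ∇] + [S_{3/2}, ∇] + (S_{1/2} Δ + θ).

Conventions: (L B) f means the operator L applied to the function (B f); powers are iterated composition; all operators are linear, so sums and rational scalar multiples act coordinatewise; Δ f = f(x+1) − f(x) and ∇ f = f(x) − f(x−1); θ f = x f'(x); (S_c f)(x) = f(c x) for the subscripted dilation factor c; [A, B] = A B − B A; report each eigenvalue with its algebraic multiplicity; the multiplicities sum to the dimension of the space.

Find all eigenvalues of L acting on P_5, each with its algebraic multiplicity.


image of 1: 0
image of x: x + 1/2
image of x^2: 2x^2 - (1/2)x + 9/4
image of x^3: 3x^3 - (21/8)x^2 + (57/8)x - 11/8
image of x^4: 4x^4 - (25/4)x^3 + (147/8)x^2 - (49/4)x + 81/16
image of x^5: 5x^5 - (395/32)x^4 + (695/16)x^3 - (815/16)x^2 + (1055/32)x - 179/32
the matrix is upper triangular; its diagonal is (0, 1, 2, 3, 4, 5)
for a triangular matrix the eigenvalues are the diagonal entries, with algebraic multiplicity their repetition count

λ = 0 (multiplicity 1), λ = 1 (multiplicity 1), λ = 2 (multiplicity 1), λ = 3 (multiplicity 1), λ = 4 (multiplicity 1), λ = 5 (multiplicity 1)


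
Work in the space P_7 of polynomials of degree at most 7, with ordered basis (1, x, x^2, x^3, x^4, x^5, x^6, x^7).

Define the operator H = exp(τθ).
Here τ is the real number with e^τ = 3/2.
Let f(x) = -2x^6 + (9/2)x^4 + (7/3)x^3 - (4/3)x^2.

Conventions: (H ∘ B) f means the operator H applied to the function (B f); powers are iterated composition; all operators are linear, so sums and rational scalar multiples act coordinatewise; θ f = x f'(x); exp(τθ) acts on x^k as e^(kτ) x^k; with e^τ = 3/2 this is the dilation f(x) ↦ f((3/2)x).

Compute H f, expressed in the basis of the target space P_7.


the result is g(x) = -(729/32)x^6 + (729/32)x^4 + (63/8)x^3 - 3x^2

exp(τθ) x^k = e^(kτ) x^k; with e^τ = 3/2 this sends x^k to (3/2)^k x^k
x^2 ↦ 9/4 x^2
x^3 ↦ 27/8 x^3
x^4 ↦ 81/16 x^4
x^6 ↦ 729/64 x^6
applying this coordinatewise to f: exp(τθ) f = -(729/32)x^6 + (729/32)x^4 + (63/8)x^3 - 3x^2


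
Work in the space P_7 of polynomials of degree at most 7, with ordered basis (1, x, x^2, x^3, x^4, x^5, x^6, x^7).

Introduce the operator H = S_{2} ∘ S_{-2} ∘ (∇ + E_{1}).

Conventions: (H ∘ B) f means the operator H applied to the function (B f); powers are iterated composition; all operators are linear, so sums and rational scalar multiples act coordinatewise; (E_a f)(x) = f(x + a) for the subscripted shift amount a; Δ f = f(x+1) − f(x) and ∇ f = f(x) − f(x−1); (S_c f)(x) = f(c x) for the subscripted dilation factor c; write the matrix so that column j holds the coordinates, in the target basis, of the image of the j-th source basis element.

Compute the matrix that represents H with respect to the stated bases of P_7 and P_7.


the matrix is [[1, 2, 0, 2, 0, 2, 0, 2]; [0, -4, -16, 0, -32, 0, -48, 0]; [0, 0, 16, 96, 0, 320, 0, 672]; [0, 0, 0, -64, -512, 0, -2560, 0]; [0, 0, 0, 0, 256, 2560, 0, 17920]; [0, 0, 0, 0, 0, -1024, -12288, 0]; [0, 0, 0, 0, 0, 0, 4096, 57344]; [0, 0, 0, 0, 0, 0, 0, -16384]] (rows listed top to bottom)

image of 1: 1
image of x: -4x + 2
image of x^2: 16x^2 - 16x
image of x^3: -64x^3 + 96x^2 + 2
image of x^4: 256x^4 - 512x^3 - 32x
image of x^5: -1024x^5 + 2560x^4 + 320x^2 + 2
image of x^6: 4096x^6 - 12288x^5 - 2560x^3 - 48x
image of x^7: -16384x^7 + 57344x^6 + 17920x^4 + 672x^2 + 2
each image's coordinates form column j of the matrix


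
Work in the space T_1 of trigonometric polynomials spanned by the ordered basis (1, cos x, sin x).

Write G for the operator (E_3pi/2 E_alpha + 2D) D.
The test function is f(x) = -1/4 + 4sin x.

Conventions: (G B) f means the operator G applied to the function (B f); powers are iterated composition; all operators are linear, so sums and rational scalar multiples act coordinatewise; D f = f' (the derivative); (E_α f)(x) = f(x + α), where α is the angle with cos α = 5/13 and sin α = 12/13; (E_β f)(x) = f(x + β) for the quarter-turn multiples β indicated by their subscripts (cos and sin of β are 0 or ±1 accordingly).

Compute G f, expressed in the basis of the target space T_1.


D f = 4cos x
E_alpha D f = (20/13)cos x - (48/13)sin x
E_3pi/2 E_alpha D f = (48/13)cos x + (20/13)sin x
D D f = -4sin x
(2D) D f = -8sin x
(E_3pi/2 E_alpha + 2D) D f = (48/13)cos x - (84/13)sin x

the result is g(x) = (48/13)cos x - (84/13)sin x


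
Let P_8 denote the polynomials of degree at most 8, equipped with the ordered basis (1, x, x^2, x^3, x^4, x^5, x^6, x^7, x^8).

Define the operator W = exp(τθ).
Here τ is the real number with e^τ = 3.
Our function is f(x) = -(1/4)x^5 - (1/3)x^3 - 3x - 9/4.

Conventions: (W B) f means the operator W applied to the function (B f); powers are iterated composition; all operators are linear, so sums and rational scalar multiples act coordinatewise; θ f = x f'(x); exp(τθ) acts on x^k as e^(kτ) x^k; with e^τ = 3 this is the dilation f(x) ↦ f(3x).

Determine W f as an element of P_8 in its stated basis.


g(x) = -(243/4)x^5 - 9x^3 - 9x - 9/4

exp(τθ) x^k = e^(kτ) x^k; with e^τ = 3 this sends x^k to 3^k x^k
x ↦ 3 x
x^3 ↦ 27 x^3
x^5 ↦ 243 x^5
applying this coordinatewise to f: exp(τθ) f = -(243/4)x^5 - 9x^3 - 9x - 9/4


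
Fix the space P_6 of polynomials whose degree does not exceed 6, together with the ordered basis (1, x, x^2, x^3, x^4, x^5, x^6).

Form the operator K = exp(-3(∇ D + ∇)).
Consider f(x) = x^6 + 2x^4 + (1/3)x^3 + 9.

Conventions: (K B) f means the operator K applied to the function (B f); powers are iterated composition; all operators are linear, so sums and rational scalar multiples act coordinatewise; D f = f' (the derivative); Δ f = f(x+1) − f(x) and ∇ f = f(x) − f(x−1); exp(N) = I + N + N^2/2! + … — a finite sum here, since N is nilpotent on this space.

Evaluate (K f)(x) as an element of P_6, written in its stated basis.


order-1 term: -18x^5 - 45x^4 + 96x^3 - 174x^2 + 117x - 31
order-2 term: 135x^4 + 540x^3 - 567x^2 - 45x + 468
order-3 term: -540x^3 - 2430x^2 + 594x + 1287
order-4 term: 1215x^2 + 4860x + 567
order-5 term: -1458x - 3645
order-6 term: 729
the series for exp(-3(∇ D + ∇)) f terminates at order 6
exp(-3(∇ D + ∇)) f = x^6 - 18x^5 + 92x^4 + (289/3)x^3 - 1956x^2 + 4068x - 616

g(x) = x^6 - 18x^5 + 92x^4 + (289/3)x^3 - 1956x^2 + 4068x - 616


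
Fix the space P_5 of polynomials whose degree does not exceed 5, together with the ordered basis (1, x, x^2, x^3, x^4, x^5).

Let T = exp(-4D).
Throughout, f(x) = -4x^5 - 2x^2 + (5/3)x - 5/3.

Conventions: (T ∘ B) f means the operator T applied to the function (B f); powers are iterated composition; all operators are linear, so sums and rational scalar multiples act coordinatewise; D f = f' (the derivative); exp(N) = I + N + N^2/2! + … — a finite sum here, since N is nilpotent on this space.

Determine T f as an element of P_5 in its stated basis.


order-1 term: 80x^4 + 16x - 20/3
order-2 term: -640x^3 - 32
order-3 term: 2560x^2
order-4 term: -5120x
order-5 term: 4096
the series for exp(-4D) f terminates at order 5
exp(-4D) f = -4x^5 + 80x^4 - 640x^3 + 2558x^2 - (15307/3)x + 12167/3

the result is g(x) = -4x^5 + 80x^4 - 640x^3 + 2558x^2 - (15307/3)x + 12167/3


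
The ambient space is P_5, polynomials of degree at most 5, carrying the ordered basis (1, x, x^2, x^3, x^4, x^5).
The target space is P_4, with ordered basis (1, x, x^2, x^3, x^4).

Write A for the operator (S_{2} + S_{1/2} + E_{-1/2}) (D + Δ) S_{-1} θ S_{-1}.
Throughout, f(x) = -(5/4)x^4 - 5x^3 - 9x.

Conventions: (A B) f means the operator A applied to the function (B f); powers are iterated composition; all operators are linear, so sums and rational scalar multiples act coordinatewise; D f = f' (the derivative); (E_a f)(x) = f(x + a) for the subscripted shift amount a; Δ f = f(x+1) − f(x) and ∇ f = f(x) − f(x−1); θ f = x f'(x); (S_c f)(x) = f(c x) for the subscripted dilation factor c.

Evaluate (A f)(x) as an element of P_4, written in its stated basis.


S_{-1} f = -(5/4)x^4 + 5x^3 + 9x
θ S_{-1} f = -5x^4 + 15x^3 + 9x
S_{-1} θ S_{-1} f = -5x^4 - 15x^3 - 9x
D (S_{-1} θ S_{-1}) f = -20x^3 - 45x^2 - 9
Δ (S_{-1} θ S_{-1}) f = -20x^3 - 75x^2 - 65x - 29
(D + Δ) (S_{-1} θ S_{-1}) f = -40x^3 - 120x^2 - 65x - 38
S_{2} (D + Δ) (S_{-1} θ S_{-1}) f = -320x^3 - 480x^2 - 130x - 38
S_{1/2} (D + Δ) (S_{-1} θ S_{-1}) f = -5x^3 - 30x^2 - (65/2)x - 38
E_{-1/2} (D + Δ) (S_{-1} θ S_{-1}) f = -40x^3 - 60x^2 + 25x - 61/2
(S_{2} + S_{1/2} + E_{-1/2}) (D + Δ) (S_{-1} θ S_{-1}) f = -365x^3 - 570x^2 - (275/2)x - 213/2

the result is g(x) = -365x^3 - 570x^2 - (275/2)x - 213/2


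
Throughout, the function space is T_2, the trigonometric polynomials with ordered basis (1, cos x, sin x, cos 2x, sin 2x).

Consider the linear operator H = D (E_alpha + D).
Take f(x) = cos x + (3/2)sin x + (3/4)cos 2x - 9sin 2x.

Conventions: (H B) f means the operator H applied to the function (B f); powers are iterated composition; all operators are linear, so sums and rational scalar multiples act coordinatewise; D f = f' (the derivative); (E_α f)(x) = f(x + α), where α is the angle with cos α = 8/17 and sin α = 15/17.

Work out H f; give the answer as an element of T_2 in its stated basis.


g(x) = -(20/17)cos x - (56/17)sin x + (1671/289)cos 2x + (29931/578)sin 2x

E_alpha f = (61/34)cos x - (3/17)sin x - (9123/1156)cos 2x + (1269/289)sin 2x
D f = (3/2)cos x - sin x - 18cos 2x - (3/2)sin 2x
(E_alpha + D) f = (56/17)cos x - (20/17)sin x - (29931/1156)cos 2x + (1671/578)sin 2x
D (E_alpha + D) f = -(20/17)cos x - (56/17)sin x + (1671/289)cos 2x + (29931/578)sin 2x


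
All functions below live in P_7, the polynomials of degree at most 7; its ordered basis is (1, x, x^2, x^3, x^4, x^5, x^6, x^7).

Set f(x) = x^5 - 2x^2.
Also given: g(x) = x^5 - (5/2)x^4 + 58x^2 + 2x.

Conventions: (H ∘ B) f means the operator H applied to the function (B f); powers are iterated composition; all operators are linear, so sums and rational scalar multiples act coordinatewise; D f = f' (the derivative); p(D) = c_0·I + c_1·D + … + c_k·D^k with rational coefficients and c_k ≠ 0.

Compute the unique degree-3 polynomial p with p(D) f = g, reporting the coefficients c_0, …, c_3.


p(D) = I − (1/2)·D + D^3, i.e. c_0 = 1, c_1 = -1/2, c_2 = 0, c_3 = 1

D^0 f = x^5 - 2x^2
D^1 f = 5x^4 - 4x
D^2 f = 20x^3 - 4
D^3 f = 60x^2
matching coefficients of g against c_0 f + c_1 Df + … from the top degree down determines the c_i
solution: c_0 = 1, c_1 = -1/2, c_2 = 0, c_3 = 1


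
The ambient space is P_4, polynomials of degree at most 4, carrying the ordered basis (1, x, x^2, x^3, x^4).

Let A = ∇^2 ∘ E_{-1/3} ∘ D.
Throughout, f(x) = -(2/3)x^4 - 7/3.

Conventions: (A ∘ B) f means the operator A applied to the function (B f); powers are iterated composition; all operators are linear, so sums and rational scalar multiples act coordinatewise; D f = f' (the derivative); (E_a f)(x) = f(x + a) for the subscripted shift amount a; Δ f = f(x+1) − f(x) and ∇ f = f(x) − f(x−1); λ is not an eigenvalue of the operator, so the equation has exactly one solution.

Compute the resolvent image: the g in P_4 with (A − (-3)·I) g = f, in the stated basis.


write g with unknown coordinates in the stated basis and equate coefficients in (A − (-3)·I) g = f
solving from the highest basis element down gives g = -(2/9)x^4 + (16/9)x - 85/27
check: A g = -(16/3)x + 64/9
so A g − (-3)·g = -(2/3)x^4 - 7/3 = f ✓

g(x) = -(2/9)x^4 + (16/9)x - 85/27


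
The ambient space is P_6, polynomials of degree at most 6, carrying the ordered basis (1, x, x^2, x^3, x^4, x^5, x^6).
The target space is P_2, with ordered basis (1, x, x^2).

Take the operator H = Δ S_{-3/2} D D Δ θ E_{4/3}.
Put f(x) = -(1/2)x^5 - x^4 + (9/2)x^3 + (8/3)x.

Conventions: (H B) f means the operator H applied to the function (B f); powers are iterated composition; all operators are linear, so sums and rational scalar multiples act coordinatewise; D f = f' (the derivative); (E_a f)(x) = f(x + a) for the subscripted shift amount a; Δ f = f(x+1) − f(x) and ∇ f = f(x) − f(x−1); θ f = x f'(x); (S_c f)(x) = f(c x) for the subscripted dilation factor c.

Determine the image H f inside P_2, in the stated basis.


E_{4/3} f = -(1/2)x^5 - (13/3)x^4 - (175/18)x^3 - (122/27)x^2 + (752/81)x + 2176/243
θ E_{4/3} f = -(5/2)x^5 - (52/3)x^4 - (175/6)x^3 - (244/27)x^2 + (752/81)x
Δ θ E_{4/3} f = -(25/2)x^4 - (283/3)x^3 - (433/2)x^2 - (5060/27)x - 3949/81
D Δ θ E_{4/3} f = -50x^3 - 283x^2 - 433x - 5060/27
D D Δ θ E_{4/3} f = -150x^2 - 566x - 433
S_{-3/2} D D Δ θ E_{4/3} f = -(675/2)x^2 + 849x - 433
Δ (S_{-3/2} D D Δ θ) E_{4/3} f = -675x + 1023/2

the result is g(x) = -675x + 1023/2


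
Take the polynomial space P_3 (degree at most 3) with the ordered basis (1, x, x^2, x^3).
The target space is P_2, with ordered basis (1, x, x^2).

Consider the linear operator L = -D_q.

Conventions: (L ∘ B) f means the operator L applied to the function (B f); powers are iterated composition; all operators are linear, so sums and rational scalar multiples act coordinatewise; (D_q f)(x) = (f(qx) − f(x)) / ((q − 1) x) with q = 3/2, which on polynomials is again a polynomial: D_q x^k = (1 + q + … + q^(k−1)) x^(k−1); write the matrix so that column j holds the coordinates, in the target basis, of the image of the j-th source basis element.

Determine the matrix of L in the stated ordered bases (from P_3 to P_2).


image of 1: 0
image of x: -1
image of x^2: -(5/2)x
image of x^3: -(19/4)x^2
each image's coordinates form column j of the matrix

the matrix is [[0, -1, 0, 0]; [0, 0, -5/2, 0]; [0, 0, 0, -19/4]] (rows listed top to bottom)


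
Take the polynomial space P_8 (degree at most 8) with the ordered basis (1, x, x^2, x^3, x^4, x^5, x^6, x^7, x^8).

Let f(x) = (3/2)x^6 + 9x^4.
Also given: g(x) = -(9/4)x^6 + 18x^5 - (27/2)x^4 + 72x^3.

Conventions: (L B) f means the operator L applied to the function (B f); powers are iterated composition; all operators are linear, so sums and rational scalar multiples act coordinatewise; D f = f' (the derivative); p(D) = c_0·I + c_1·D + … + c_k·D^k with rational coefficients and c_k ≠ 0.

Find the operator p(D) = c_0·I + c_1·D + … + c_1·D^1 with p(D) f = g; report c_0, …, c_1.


D^0 f = (3/2)x^6 + 9x^4
D^1 f = 9x^5 + 36x^3
matching coefficients of g against c_0 f + c_1 Df + … from the top degree down determines the c_i
solution: c_0 = -3/2, c_1 = 2

p(D) = -(3/2)·I + 2·D, i.e. c_0 = -3/2, c_1 = 2


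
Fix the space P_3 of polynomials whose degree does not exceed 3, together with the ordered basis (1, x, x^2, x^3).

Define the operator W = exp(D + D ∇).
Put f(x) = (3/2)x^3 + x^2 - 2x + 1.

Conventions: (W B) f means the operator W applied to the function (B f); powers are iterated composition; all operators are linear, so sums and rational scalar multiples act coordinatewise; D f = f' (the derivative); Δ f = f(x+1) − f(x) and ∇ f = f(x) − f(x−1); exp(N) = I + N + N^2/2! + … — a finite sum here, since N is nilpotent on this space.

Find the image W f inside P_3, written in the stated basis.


g(x) = (3/2)x^3 + (11/2)x^2 + (27/2)x + 8

order-1 term: (9/2)x^2 + 11x - 9/2
order-2 term: (9/2)x + 10
order-3 term: 3/2
the series for exp(D + D ∇) f terminates at order 3
exp(D + D ∇) f = (3/2)x^3 + (11/2)x^2 + (27/2)x + 8


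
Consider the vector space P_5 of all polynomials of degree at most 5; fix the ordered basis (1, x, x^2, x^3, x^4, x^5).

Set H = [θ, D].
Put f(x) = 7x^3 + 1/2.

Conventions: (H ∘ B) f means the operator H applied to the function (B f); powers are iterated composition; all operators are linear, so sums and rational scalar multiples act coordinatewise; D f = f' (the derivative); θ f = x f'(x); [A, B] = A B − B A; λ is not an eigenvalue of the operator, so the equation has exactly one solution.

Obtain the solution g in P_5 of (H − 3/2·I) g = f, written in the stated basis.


write g with unknown coordinates in the stated basis and equate coefficients in (H − 3/2·I) g = f
solving from the highest basis element down gives g = -(14/3)x^3 + (28/3)x^2 - (112/9)x + 215/27
check: H g = 14x^2 - (56/3)x + 112/9
so H g − 3/2·g = 7x^3 + 1/2 = f ✓

the image equals g(x) = -(14/3)x^3 + (28/3)x^2 - (112/9)x + 215/27


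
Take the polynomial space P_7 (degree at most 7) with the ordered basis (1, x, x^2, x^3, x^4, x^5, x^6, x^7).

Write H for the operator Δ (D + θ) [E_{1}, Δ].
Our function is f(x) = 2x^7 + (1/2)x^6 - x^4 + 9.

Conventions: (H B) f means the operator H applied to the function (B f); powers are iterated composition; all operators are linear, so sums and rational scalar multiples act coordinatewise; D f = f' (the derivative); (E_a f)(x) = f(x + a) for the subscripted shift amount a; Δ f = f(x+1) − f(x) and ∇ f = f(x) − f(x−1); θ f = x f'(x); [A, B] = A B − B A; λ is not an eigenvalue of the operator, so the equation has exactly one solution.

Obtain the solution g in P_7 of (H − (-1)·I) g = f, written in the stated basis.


write g with unknown coordinates in the stated basis and equate coefficients in (H − (-1)·I) g = f
solving from the highest basis element down gives g = 2x^7 + (1/2)x^6 - x^4 + 9
check: H g = 0
so H g − (-1)·g = 2x^7 + (1/2)x^6 - x^4 + 9 = f ✓

the result is g(x) = 2x^7 + (1/2)x^6 - x^4 + 9


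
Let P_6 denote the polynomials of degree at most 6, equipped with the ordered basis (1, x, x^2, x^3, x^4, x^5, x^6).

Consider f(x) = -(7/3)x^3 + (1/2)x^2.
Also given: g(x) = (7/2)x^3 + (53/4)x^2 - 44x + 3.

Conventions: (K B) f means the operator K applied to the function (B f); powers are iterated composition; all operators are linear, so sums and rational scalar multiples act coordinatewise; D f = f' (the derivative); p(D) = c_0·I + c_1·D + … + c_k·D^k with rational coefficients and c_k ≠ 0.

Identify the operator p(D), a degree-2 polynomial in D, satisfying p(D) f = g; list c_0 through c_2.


p(D) = -(3/2)·I − 2·D + 3·D^2, i.e. c_0 = -3/2, c_1 = -2, c_2 = 3

D^0 f = -(7/3)x^3 + (1/2)x^2
D^1 f = -7x^2 + x
D^2 f = -14x + 1
matching coefficients of g against c_0 f + c_1 Df + … from the top degree down determines the c_i
solution: c_0 = -3/2, c_1 = -2, c_2 = 3


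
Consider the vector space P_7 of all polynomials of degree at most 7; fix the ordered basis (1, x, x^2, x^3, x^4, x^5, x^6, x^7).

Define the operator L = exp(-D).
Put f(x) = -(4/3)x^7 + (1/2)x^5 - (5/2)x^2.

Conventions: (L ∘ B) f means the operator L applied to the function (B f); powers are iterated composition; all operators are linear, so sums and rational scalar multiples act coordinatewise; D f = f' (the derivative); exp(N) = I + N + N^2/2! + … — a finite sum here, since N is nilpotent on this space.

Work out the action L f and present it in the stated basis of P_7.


order-1 term: (28/3)x^6 - (5/2)x^4 + 5x
order-2 term: -28x^5 + 5x^3 - 5/2
order-3 term: (140/3)x^4 - 5x^2
order-4 term: -(140/3)x^3 + (5/2)x
order-5 term: 28x^2 - 1/2
order-6 term: -(28/3)x
order-7 term: 4/3
the series for exp(-D) f terminates at order 7
exp(-D) f = -(4/3)x^7 + (28/3)x^6 - (55/2)x^5 + (265/6)x^4 - (125/3)x^3 + (41/2)x^2 - (11/6)x - 5/3

the image equals g(x) = -(4/3)x^7 + (28/3)x^6 - (55/2)x^5 + (265/6)x^4 - (125/3)x^3 + (41/2)x^2 - (11/6)x - 5/3


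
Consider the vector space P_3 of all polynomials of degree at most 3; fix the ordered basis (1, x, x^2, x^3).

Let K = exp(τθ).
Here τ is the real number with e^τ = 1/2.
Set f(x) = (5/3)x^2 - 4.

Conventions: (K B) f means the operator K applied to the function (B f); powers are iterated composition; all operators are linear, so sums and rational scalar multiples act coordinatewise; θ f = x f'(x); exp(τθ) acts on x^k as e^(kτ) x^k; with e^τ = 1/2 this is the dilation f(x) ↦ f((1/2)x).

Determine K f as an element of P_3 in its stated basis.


the image equals g(x) = (5/12)x^2 - 4

exp(τθ) x^k = e^(kτ) x^k; with e^τ = 1/2 this sends x^k to (1/2)^k x^k
x^2 ↦ 1/4 x^2
applying this coordinatewise to f: exp(τθ) f = (5/12)x^2 - 4


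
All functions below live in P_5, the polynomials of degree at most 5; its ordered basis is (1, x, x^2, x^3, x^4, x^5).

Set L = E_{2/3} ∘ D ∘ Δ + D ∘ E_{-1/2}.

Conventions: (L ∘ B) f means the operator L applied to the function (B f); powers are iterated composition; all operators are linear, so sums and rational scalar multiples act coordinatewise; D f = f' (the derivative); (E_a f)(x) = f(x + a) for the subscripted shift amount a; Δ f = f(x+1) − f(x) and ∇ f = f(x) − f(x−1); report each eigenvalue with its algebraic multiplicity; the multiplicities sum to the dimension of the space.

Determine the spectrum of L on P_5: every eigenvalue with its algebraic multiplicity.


image of 1: 0
image of x: 1
image of x^2: 2x + 1
image of x^3: 3x^2 + 3x + 31/4
image of x^4: 4x^3 + 6x^2 + 31x + 101/6
image of x^5: 5x^4 + 10x^3 + (155/2)x^2 + (505/6)x + 16375/432
the matrix is upper triangular; its diagonal is (0, 0, 0, 0, 0, 0)
for a triangular matrix the eigenvalues are the diagonal entries, with algebraic multiplicity their repetition count

λ = 0 (multiplicity 6)


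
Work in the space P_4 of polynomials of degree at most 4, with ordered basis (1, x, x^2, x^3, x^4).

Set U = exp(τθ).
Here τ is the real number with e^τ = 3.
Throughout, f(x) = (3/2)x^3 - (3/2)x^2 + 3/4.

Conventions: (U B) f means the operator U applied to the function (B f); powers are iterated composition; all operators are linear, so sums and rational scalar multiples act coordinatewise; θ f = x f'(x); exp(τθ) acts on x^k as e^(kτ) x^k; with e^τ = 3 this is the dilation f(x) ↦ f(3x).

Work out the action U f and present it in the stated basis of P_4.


exp(τθ) x^k = e^(kτ) x^k; with e^τ = 3 this sends x^k to 3^k x^k
x^2 ↦ 9 x^2
x^3 ↦ 27 x^3
applying this coordinatewise to f: exp(τθ) f = (81/2)x^3 - (27/2)x^2 + 3/4

the image equals g(x) = (81/2)x^3 - (27/2)x^2 + 3/4


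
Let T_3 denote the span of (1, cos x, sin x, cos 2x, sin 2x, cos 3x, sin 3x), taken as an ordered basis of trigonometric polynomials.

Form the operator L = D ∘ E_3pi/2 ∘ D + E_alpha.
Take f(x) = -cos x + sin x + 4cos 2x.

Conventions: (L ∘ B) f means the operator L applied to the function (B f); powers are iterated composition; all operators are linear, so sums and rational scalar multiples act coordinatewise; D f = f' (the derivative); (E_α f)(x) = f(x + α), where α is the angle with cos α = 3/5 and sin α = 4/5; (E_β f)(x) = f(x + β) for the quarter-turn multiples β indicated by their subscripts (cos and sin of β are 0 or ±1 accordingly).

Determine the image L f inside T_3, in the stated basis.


g(x) = (6/5)cos x + (12/5)sin x + (372/25)cos 2x - (96/25)sin 2x

D f = cos x + sin x - 8sin 2x
E_3pi/2 D f = -cos x + sin x + 8sin 2x
D E_3pi/2 D f = cos x + sin x + 16cos 2x
E_alpha f = (1/5)cos x + (7/5)sin x - (28/25)cos 2x - (96/25)sin 2x
(D ∘ E_3pi/2 ∘ D + E_alpha) f = (6/5)cos x + (12/5)sin x + (372/25)cos 2x - (96/25)sin 2x


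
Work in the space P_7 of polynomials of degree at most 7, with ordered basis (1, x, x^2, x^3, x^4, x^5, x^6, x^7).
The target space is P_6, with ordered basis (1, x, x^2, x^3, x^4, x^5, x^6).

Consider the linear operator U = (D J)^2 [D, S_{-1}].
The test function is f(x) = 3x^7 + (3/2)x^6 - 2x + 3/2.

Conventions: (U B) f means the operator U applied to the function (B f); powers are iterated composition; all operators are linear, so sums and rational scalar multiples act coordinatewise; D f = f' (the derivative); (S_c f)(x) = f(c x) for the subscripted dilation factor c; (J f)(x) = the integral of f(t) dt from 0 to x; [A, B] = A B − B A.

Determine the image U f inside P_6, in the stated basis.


S_{-1} f = -3x^7 + (3/2)x^6 + 2x + 3/2
D S_{-1} f = -21x^6 + 9x^5 + 2
D f = 21x^6 + 9x^5 - 2
S_{-1} D f = 21x^6 - 9x^5 - 2
[D, S_{-1}] f = -42x^6 + 18x^5 + 4
J [D, S_{-1}] f = -6x^7 + 3x^6 + 4x
D J [D, S_{-1}] f = -42x^6 + 18x^5 + 4
J (D J) [D, S_{-1}] f = -6x^7 + 3x^6 + 4x
D J (D J) [D, S_{-1}] f = -42x^6 + 18x^5 + 4

g(x) = -42x^6 + 18x^5 + 4


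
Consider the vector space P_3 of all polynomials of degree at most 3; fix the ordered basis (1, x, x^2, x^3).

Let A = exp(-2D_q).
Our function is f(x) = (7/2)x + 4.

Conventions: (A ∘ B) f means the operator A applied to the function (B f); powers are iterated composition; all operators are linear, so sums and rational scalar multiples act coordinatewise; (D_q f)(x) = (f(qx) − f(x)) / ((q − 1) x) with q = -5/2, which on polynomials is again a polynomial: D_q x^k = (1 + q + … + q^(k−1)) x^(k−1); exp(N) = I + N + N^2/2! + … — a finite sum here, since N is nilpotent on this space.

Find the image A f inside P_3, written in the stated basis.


order-1 term: -7
the series for exp(-2D_q) f terminates at order 1
exp(-2D_q) f = (7/2)x - 3

the result is g(x) = (7/2)x - 3


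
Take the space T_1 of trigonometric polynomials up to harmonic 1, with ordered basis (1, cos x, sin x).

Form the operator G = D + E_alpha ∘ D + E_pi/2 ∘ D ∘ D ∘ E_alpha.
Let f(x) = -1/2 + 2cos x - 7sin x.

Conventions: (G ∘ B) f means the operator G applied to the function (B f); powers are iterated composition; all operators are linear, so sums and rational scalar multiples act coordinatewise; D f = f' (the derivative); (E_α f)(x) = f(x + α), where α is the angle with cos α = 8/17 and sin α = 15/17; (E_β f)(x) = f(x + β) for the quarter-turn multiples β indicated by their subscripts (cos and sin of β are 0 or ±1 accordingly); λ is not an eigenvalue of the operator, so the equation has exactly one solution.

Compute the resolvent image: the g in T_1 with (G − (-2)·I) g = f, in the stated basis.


g(x) = -1/4 + (11/5)cos x - (12/5)sin x

write g with unknown coordinates in the stated basis and equate coefficients in (G − (-2)·I) g = f
solving from the highest basis element down gives g = -1/4 + (11/5)cos x - (12/5)sin x
check: G g = -(12/5)cos x - (11/5)sin x
so G g − (-2)·g = -1/2 + 2cos x - 7sin x = f ✓


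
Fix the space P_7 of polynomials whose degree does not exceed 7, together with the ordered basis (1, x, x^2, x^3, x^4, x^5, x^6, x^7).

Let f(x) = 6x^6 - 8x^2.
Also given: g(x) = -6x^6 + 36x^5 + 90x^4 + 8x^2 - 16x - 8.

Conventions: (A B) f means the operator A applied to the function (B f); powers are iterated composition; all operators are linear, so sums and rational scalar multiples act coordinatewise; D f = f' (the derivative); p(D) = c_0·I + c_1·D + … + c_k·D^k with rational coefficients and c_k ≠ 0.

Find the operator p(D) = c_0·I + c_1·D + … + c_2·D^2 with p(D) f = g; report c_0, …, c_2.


p(D) = -I + D + (1/2)·D^2, i.e. c_0 = -1, c_1 = 1, c_2 = 1/2

D^0 f = 6x^6 - 8x^2
D^1 f = 36x^5 - 16x
D^2 f = 180x^4 - 16
matching coefficients of g against c_0 f + c_1 Df + … from the top degree down determines the c_i
solution: c_0 = -1, c_1 = 1, c_2 = 1/2


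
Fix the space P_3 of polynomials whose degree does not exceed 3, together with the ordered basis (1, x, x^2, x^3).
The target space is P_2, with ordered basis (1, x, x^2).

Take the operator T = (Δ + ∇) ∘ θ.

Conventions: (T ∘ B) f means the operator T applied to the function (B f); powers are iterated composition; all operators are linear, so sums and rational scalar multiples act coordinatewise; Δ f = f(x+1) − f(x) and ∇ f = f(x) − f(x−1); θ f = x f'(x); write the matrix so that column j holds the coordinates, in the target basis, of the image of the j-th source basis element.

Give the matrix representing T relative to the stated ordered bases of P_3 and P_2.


the matrix is [[0, 2, 0, 6]; [0, 0, 8, 0]; [0, 0, 0, 18]] (rows listed top to bottom)

image of 1: 0
image of x: 2
image of x^2: 8x
image of x^3: 18x^2 + 6
each image's coordinates form column j of the matrix


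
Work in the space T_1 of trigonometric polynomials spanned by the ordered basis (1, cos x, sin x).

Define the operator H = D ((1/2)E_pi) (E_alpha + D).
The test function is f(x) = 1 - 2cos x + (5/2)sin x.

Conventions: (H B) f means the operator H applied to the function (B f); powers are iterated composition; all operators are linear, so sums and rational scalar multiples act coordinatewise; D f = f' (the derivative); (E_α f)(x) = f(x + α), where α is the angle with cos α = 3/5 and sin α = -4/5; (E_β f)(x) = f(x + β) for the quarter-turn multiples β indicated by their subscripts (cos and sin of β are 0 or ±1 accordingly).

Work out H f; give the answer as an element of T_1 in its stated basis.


E_alpha f = 1 - (16/5)cos x - (1/10)sin x
D f = (5/2)cos x + 2sin x
(E_alpha + D) f = 1 - (7/10)cos x + (19/10)sin x
E_pi (E_alpha + D) f = 1 + (7/10)cos x - (19/10)sin x
((1/2)E_pi) (E_alpha + D) f = 1/2 + (7/20)cos x - (19/20)sin x
D ((1/2)E_pi) (E_alpha + D) f = -(19/20)cos x - (7/20)sin x

the result is g(x) = -(19/20)cos x - (7/20)sin x
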